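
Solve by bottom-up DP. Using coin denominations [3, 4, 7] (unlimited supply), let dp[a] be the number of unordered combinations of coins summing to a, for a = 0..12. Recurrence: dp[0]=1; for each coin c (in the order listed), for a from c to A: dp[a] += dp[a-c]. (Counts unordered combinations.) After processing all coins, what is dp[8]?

after  coin     0     1     2     3     4     5     6     7     8     9    10    11    12
          3     1     0     0     1     0     0     1     0     0     1     0     0     1
          4     1     0     0     1     1     0     1     1     1     1     1     1     2
          7     1     0     0     1     1     0     1     2     1     1     2     2     2

1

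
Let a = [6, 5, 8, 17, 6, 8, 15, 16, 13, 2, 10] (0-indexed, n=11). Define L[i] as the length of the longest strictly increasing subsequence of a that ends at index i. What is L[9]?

   i    0    1    2    3    4    5    6    7    8    9   10
a[i]    6    5    8   17    6    8   15   16   13    2   10
L[i]    1    1    2    3    2    3    4    5    4    1    4

1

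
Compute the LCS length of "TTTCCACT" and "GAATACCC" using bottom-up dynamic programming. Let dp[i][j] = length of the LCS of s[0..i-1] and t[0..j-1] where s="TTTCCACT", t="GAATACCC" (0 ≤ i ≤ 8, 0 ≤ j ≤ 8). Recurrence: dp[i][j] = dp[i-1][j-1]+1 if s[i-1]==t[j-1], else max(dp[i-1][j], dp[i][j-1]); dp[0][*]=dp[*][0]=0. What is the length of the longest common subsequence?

   ''  G  A  A  T  A  C  C  C
''  0  0  0  0  0  0  0  0  0
 T  0  0  0  0  1  1  1  1  1
 T  0  0  0  0  1  1  1  1  1
 T  0  0  0  0  1  1  1  1  1
 C  0  0  0  0  1  1  2  2  2
 C  0  0  0  0  1  1  2  3  3
 A  0  0  1  1  1  2  2  3  3
 C  0  0  1  1  1  2  3  3  4
 T  0  0  1  1  2  2  3  3  4

4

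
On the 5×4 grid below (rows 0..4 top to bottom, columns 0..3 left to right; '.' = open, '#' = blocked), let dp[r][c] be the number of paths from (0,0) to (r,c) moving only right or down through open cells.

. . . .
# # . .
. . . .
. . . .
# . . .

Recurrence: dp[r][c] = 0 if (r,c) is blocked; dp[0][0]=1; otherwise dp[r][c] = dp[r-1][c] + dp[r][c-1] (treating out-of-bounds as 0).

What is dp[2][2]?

r\c   0   1   2   3
  0   1   1   1   1
  1   0   0   1   2
  2   0   0   1   3
  3   0   0   1   4
  4   0   0   1   5

1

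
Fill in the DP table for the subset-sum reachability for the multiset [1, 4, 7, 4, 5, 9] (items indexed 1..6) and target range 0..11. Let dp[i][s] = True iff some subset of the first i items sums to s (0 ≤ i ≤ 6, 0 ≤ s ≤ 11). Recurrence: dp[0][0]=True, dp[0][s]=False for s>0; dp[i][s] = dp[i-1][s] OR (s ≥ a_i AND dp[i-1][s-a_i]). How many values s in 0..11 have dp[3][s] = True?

i\s   0   1   2   3   4   5   6   7   8   9  10  11
  0   T   F   F   F   F   F   F   F   F   F   F   F
  1   T   T   F   F   F   F   F   F   F   F   F   F
  2   T   T   F   F   T   T   F   F   F   F   F   F
  3   T   T   F   F   T   T   F   T   T   F   F   T
  4   T   T   F   F   T   T   F   T   T   T   F   T
  5   T   T   F   F   T   T   T   T   T   T   T   T
  6   T   T   F   F   T   T   T   T   T   T   T   T

7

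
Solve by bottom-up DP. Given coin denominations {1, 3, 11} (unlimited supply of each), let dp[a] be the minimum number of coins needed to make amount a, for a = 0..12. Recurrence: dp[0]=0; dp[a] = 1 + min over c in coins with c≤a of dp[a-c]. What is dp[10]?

 a  0  1  2  3  4  5  6  7  8  9 10 11 12
dp  0  1  2  1  2  3  2  3  4  3  4  1  2

4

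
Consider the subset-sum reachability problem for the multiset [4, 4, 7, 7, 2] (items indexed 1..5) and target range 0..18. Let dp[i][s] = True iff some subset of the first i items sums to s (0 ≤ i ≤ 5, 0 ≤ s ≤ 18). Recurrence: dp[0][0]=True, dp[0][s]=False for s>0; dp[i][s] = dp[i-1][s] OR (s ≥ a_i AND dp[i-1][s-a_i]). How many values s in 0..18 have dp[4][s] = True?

8

i\s   0   1   2   3   4   5   6   7   8   9  10  11  12  13  14  15  16  17  18
  0   T   F   F   F   F   F   F   F   F   F   F   F   F   F   F   F   F   F   F
  1   T   F   F   F   T   F   F   F   F   F   F   F   F   F   F   F   F   F   F
  2   T   F   F   F   T   F   F   F   T   F   F   F   F   F   F   F   F   F   F
  3   T   F   F   F   T   F   F   T   T   F   F   T   F   F   F   T   F   F   F
  4   T   F   F   F   T   F   F   T   T   F   F   T   F   F   T   T   F   F   T
  5   T   F   T   F   T   F   T   T   T   T   T   T   F   T   T   T   T   T   T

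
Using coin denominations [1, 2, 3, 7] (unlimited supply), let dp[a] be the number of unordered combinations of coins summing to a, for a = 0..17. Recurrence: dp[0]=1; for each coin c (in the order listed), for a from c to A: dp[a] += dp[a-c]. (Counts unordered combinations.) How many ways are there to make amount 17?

50

after  coin     0     1     2     3     4     5     6     7     8     9    10    11    12    13    14    15    16    17
          1     1     1     1     1     1     1     1     1     1     1     1     1     1     1     1     1     1     1
          2     1     1     2     2     3     3     4     4     5     5     6     6     7     7     8     8     9     9
          3     1     1     2     3     4     5     7     8    10    12    14    16    19    21    24    27    30    33
          7     1     1     2     3     4     5     7     9    11    14    17    20    24    28    33    38    44    50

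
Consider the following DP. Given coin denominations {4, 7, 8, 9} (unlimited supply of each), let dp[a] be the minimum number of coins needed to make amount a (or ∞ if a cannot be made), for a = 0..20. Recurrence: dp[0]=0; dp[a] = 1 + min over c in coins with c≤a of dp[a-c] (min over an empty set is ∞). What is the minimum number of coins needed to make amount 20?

 a  0  1  2  3  4  5  6  7  8  9 10 11 12 13 14 15 16 17 18 19 20
dp  0  -  -  -  1  -  -  1  1  1  -  2  2  2  2  2  2  2  2  3  3
(- denotes ∞ / unreachable)

3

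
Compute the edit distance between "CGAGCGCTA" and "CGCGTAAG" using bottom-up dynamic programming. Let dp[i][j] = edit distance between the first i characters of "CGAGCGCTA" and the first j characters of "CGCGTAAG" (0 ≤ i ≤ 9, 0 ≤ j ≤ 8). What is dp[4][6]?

3

   ''  C  G  C  G  T  A  A  G
''  0  1  2  3  4  5  6  7  8
 C  1  0  1  2  3  4  5  6  7
 G  2  1  0  1  2  3  4  5  6
 A  3  2  1  1  2  3  3  4  5
 G  4  3  2  2  1  2  3  4  4
 C  5  4  3  2  2  2  3  4  5
 G  6  5  4  3  2  3  3  4  4
 C  7  6  5  4  3  3  4  4  5
 T  8  7  6  5  4  3  4  5  5
 A  9  8  7  6  5  4  3  4  5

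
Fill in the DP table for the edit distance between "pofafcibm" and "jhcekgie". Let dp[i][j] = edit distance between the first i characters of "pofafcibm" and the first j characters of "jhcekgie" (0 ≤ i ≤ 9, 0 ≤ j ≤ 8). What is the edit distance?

   ''  j  h  c  e  k  g  i  e
''  0  1  2  3  4  5  6  7  8
 p  1  1  2  3  4  5  6  7  8
 o  2  2  2  3  4  5  6  7  8
 f  3  3  3  3  4  5  6  7  8
 a  4  4  4  4  4  5  6  7  8
 f  5  5  5  5  5  5  6  7  8
 c  6  6  6  5  6  6  6  7  8
 i  7  7  7  6  6  7  7  6  7
 b  8  8  8  7  7  7  8  7  7
 m  9  9  9  8  8  8  8  8  8

8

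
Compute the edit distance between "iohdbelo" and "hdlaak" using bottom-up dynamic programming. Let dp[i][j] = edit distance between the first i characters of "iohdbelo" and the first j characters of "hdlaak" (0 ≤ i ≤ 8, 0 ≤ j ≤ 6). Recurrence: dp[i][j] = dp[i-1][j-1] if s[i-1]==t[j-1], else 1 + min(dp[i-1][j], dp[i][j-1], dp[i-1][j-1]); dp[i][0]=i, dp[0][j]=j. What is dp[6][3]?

4

   ''  h  d  l  a  a  k
''  0  1  2  3  4  5  6
 i  1  1  2  3  4  5  6
 o  2  2  2  3  4  5  6
 h  3  2  3  3  4  5  6
 d  4  3  2  3  4  5  6
 b  5  4  3  3  4  5  6
 e  6  5  4  4  4  5  6
 l  7  6  5  4  5  5  6
 o  8  7  6  5  5  6  6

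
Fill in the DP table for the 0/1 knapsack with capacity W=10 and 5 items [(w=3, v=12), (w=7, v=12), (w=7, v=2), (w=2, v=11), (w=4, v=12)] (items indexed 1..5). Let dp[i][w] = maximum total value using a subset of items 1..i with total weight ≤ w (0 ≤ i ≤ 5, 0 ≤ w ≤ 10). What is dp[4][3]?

i\w   0   1   2   3   4   5   6   7   8   9  10
  0   0   0   0   0   0   0   0   0   0   0   0
  1   0   0   0  12  12  12  12  12  12  12  12
  2   0   0   0  12  12  12  12  12  12  12  24
  3   0   0   0  12  12  12  12  12  12  12  24
  4   0   0  11  12  12  23  23  23  23  23  24
  5   0   0  11  12  12  23  23  24  24  35  35

12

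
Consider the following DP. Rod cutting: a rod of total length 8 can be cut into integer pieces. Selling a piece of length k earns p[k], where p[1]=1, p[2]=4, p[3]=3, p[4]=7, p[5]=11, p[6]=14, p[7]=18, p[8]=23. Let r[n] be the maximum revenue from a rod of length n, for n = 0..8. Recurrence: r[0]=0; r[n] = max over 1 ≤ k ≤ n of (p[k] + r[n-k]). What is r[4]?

   n    0    1    2    3    4    5    6    7    8
r[n]    0    1    4    5    8   11   14   18   23

8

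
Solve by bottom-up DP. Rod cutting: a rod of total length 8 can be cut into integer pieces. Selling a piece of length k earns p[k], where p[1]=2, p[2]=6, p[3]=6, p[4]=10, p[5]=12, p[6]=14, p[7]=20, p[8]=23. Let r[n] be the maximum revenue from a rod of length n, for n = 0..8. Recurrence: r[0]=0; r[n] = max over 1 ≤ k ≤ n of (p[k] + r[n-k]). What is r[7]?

20

   n    0    1    2    3    4    5    6    7    8
r[n]    0    2    6    8   12   14   18   20   24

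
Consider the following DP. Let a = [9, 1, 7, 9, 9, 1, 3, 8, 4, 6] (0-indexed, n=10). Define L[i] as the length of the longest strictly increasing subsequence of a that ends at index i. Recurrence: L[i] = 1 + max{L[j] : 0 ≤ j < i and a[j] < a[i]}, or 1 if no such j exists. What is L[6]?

2

   i    0    1    2    3    4    5    6    7    8    9
a[i]    9    1    7    9    9    1    3    8    4    6
L[i]    1    1    2    3    3    1    2    3    3    4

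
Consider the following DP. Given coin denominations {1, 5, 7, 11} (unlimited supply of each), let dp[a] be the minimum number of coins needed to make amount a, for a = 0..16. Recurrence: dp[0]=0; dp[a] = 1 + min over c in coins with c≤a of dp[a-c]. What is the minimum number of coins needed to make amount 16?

 a  0  1  2  3  4  5  6  7  8  9 10 11 12 13 14 15 16
dp  0  1  2  3  4  1  2  1  2  3  2  1  2  3  2  3  2

2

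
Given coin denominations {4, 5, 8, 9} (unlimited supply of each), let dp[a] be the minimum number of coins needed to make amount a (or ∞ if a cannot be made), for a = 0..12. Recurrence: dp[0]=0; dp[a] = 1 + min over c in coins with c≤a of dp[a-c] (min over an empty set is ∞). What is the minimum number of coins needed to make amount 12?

2

 a  0  1  2  3  4  5  6  7  8  9 10 11 12
dp  0  -  -  -  1  1  -  -  1  1  2  -  2
(- denotes ∞ / unreachable)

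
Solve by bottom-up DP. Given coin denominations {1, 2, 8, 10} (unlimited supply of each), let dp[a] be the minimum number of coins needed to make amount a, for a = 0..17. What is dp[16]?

2

 a  0  1  2  3  4  5  6  7  8  9 10 11 12 13 14 15 16 17
dp  0  1  1  2  2  3  3  4  1  2  1  2  2  3  3  4  2  3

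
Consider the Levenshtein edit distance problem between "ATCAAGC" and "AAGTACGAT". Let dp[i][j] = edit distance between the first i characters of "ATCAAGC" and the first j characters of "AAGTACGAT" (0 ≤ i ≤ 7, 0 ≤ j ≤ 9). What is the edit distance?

   ''  A  A  G  T  A  C  G  A  T
''  0  1  2  3  4  5  6  7  8  9
 A  1  0  1  2  3  4  5  6  7  8
 T  2  1  1  2  2  3  4  5  6  7
 C  3  2  2  2  3  3  3  4  5  6
 A  4  3  2  3  3  3  4  4  4  5
 A  5  4  3  3  4  3  4  5  4  5
 G  6  5  4  3  4  4  4  4  5  5
 C  7  6  5  4  4  5  4  5  5  6

6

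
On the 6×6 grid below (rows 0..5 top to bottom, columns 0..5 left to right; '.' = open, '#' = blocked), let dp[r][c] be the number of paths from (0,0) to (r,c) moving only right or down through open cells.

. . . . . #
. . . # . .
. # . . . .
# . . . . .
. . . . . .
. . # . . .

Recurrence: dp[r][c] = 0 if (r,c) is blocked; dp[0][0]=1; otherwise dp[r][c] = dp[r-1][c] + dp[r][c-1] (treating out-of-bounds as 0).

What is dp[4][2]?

3

r\c   0   1   2   3   4   5
  0   1   1   1   1   1   0
  1   1   2   3   0   1   1
  2   1   0   3   3   4   5
  3   0   0   3   6  10  15
  4   0   0   3   9  19  34
  5   0   0   0   9  28  62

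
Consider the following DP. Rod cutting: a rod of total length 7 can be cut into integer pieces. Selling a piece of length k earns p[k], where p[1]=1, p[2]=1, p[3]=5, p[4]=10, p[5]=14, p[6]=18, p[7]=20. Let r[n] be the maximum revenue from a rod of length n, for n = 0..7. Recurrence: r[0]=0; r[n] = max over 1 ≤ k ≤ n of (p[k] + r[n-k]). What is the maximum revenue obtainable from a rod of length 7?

   n    0    1    2    3    4    5    6    7
r[n]    0    1    2    5   10   14   18   20

20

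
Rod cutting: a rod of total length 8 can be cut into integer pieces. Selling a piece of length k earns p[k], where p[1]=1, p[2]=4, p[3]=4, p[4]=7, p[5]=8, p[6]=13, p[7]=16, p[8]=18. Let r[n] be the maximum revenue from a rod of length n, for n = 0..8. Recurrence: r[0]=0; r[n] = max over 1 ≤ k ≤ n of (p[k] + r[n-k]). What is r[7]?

   n    0    1    2    3    4    5    6    7    8
r[n]    0    1    4    5    8    9   13   16   18

16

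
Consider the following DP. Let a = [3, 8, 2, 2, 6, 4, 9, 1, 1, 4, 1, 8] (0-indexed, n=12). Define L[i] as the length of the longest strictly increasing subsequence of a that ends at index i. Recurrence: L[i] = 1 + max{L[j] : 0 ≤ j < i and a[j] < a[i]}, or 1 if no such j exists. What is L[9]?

2

   i    0    1    2    3    4    5    6    7    8    9   10   11
a[i]    3    8    2    2    6    4    9    1    1    4    1    8
L[i]    1    2    1    1    2    2    3    1    1    2    1    3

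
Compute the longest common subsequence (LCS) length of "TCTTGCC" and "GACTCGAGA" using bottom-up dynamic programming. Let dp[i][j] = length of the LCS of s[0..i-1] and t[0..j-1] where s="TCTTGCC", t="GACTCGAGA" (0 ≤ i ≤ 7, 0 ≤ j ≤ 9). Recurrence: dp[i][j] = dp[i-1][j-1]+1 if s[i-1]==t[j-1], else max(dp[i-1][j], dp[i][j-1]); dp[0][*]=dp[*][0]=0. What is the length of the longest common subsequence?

   ''  G  A  C  T  C  G  A  G  A
''  0  0  0  0  0  0  0  0  0  0
 T  0  0  0  0  1  1  1  1  1  1
 C  0  0  0  1  1  2  2  2  2  2
 T  0  0  0  1  2  2  2  2  2  2
 T  0  0  0  1  2  2  2  2  2  2
 G  0  1  1  1  2  2  3  3  3  3
 C  0  1  1  2  2  3  3  3  3  3
 C  0  1  1  2  2  3  3  3  3  3

3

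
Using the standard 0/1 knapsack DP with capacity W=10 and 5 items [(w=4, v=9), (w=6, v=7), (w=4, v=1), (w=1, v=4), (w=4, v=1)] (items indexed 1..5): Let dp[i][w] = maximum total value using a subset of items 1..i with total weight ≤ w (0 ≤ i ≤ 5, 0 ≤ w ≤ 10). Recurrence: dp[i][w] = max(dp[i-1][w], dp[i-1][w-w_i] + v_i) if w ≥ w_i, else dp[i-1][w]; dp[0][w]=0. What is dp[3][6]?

9

i\w   0   1   2   3   4   5   6   7   8   9  10
  0   0   0   0   0   0   0   0   0   0   0   0
  1   0   0   0   0   9   9   9   9   9   9   9
  2   0   0   0   0   9   9   9   9   9   9  16
  3   0   0   0   0   9   9   9   9  10  10  16
  4   0   4   4   4   9  13  13  13  13  14  16
  5   0   4   4   4   9  13  13  13  13  14  16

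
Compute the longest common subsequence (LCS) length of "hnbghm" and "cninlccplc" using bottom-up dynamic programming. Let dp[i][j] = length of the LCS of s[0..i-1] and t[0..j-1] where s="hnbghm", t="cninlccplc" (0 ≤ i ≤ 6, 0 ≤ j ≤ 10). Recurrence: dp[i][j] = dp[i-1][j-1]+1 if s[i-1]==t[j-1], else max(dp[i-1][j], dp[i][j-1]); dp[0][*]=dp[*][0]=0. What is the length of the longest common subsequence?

1

   ''  c  n  i  n  l  c  c  p  l  c
''  0  0  0  0  0  0  0  0  0  0  0
 h  0  0  0  0  0  0  0  0  0  0  0
 n  0  0  1  1  1  1  1  1  1  1  1
 b  0  0  1  1  1  1  1  1  1  1  1
 g  0  0  1  1  1  1  1  1  1  1  1
 h  0  0  1  1  1  1  1  1  1  1  1
 m  0  0  1  1  1  1  1  1  1  1  1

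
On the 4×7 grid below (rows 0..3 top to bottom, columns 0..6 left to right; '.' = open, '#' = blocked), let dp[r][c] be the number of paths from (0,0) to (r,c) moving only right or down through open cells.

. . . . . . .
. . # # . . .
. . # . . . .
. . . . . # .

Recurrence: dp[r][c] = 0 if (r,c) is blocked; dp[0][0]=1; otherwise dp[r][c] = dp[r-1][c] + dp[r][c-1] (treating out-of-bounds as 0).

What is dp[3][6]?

r\c   0   1   2   3   4   5   6
  0   1   1   1   1   1   1   1
  1   1   2   0   0   1   2   3
  2   1   3   0   0   1   3   6
  3   1   4   4   4   5   0   6

6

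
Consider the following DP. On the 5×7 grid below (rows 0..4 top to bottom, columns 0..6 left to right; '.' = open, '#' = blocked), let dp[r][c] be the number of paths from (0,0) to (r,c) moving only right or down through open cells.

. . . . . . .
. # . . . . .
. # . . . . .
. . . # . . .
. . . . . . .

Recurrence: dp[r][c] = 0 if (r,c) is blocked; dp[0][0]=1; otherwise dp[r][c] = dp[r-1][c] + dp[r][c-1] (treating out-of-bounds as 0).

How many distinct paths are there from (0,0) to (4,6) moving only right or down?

r\c   0   1   2   3   4   5   6
  0   1   1   1   1   1   1   1
  1   1   0   1   2   3   4   5
  2   1   0   1   3   6  10  15
  3   1   1   2   0   6  16  31
  4   1   2   4   4  10  26  57

57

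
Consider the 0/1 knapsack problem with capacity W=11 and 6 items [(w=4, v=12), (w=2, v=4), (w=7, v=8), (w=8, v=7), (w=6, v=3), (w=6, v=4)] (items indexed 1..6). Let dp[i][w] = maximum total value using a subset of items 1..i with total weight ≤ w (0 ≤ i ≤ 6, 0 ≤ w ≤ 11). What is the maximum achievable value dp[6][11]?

i\w   0   1   2   3   4   5   6   7   8   9  10  11
  0   0   0   0   0   0   0   0   0   0   0   0   0
  1   0   0   0   0  12  12  12  12  12  12  12  12
  2   0   0   4   4  12  12  16  16  16  16  16  16
  3   0   0   4   4  12  12  16  16  16  16  16  20
  4   0   0   4   4  12  12  16  16  16  16  16  20
  5   0   0   4   4  12  12  16  16  16  16  16  20
  6   0   0   4   4  12  12  16  16  16  16  16  20

20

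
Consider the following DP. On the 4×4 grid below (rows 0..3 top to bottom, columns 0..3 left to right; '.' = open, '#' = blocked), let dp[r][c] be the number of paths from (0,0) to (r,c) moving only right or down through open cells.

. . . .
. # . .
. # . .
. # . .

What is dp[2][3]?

3

r\c   0   1   2   3
  0   1   1   1   1
  1   1   0   1   2
  2   1   0   1   3
  3   1   0   1   4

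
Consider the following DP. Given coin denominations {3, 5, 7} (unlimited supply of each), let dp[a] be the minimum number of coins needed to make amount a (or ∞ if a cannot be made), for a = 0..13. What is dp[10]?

2

 a  0  1  2  3  4  5  6  7  8  9 10 11 12 13
dp  0  -  -  1  -  1  2  1  2  3  2  3  2  3
(- denotes ∞ / unreachable)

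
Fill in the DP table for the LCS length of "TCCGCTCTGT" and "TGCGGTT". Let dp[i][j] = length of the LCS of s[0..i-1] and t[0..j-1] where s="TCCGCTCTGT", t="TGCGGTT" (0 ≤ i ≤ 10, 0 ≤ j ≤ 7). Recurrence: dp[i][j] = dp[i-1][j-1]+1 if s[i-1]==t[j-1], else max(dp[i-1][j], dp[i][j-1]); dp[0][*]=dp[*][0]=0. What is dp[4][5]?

   ''  T  G  C  G  G  T  T
''  0  0  0  0  0  0  0  0
 T  0  1  1  1  1  1  1  1
 C  0  1  1  2  2  2  2  2
 C  0  1  1  2  2  2  2  2
 G  0  1  2  2  3  3  3  3
 C  0  1  2  3  3  3  3  3
 T  0  1  2  3  3  3  4  4
 C  0  1  2  3  3  3  4  4
 T  0  1  2  3  3  3  4  5
 G  0  1  2  3  4  4  4  5
 T  0  1  2  3  4  4  5  5

3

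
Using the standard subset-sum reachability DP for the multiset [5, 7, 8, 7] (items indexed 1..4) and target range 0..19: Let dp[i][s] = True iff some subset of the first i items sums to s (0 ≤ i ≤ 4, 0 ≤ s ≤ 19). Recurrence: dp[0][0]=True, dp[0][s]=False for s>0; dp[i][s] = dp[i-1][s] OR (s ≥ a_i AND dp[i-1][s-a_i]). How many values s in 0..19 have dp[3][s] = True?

7

i\s   0   1   2   3   4   5   6   7   8   9  10  11  12  13  14  15  16  17  18  19
  0   T   F   F   F   F   F   F   F   F   F   F   F   F   F   F   F   F   F   F   F
  1   T   F   F   F   F   T   F   F   F   F   F   F   F   F   F   F   F   F   F   F
  2   T   F   F   F   F   T   F   T   F   F   F   F   T   F   F   F   F   F   F   F
  3   T   F   F   F   F   T   F   T   T   F   F   F   T   T   F   T   F   F   F   F
  4   T   F   F   F   F   T   F   T   T   F   F   F   T   T   T   T   F   F   F   T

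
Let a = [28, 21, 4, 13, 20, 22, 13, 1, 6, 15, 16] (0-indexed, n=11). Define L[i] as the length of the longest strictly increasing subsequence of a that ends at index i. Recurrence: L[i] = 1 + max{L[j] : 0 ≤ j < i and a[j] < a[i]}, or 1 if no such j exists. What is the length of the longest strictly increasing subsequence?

   i    0    1    2    3    4    5    6    7    8    9   10
a[i]   28   21    4   13   20   22   13    1    6   15   16
L[i]    1    1    1    2    3    4    2    1    2    3    4

4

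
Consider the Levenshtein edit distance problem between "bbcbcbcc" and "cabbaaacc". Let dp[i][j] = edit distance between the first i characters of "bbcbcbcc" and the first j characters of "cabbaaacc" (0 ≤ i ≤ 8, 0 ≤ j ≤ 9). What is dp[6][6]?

5

   ''  c  a  b  b  a  a  a  c  c
''  0  1  2  3  4  5  6  7  8  9
 b  1  1  2  2  3  4  5  6  7  8
 b  2  2  2  2  2  3  4  5  6  7
 c  3  2  3  3  3  3  4  5  5  6
 b  4  3  3  3  3  4  4  5  6  6
 c  5  4  4  4  4  4  5  5  5  6
 b  6  5  5  4  4  5  5  6  6  6
 c  7  6  6  5  5  5  6  6  6  6
 c  8  7  7  6  6  6  6  7  6  6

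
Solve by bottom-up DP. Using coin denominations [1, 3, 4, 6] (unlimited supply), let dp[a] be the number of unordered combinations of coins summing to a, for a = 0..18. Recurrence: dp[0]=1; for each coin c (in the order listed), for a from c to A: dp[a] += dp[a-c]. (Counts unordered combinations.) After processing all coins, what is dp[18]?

36

after  coin     0     1     2     3     4     5     6     7     8     9    10    11    12    13    14    15    16    17    18
          1     1     1     1     1     1     1     1     1     1     1     1     1     1     1     1     1     1     1     1
          3     1     1     1     2     2     2     3     3     3     4     4     4     5     5     5     6     6     6     7
          4     1     1     1     2     3     3     4     5     6     7     8     9    11    12    13    15    17    18    20
          6     1     1     1     2     3     3     5     6     7     9    11    12    16    18    20    24    28    30    36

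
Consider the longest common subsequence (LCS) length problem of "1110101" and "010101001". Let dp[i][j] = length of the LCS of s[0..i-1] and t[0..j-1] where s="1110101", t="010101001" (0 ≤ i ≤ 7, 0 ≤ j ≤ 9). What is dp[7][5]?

4

   ''  0  1  0  1  0  1  0  0  1
''  0  0  0  0  0  0  0  0  0  0
 1  0  0  1  1  1  1  1  1  1  1
 1  0  0  1  1  2  2  2  2  2  2
 1  0  0  1  1  2  2  3  3  3  3
 0  0  1  1  2  2  3  3  4  4  4
 1  0  1  2  2  3  3  4  4  4  5
 0  0  1  2  3  3  4  4  5  5  5
 1  0  1  2  3  4  4  5  5  5  6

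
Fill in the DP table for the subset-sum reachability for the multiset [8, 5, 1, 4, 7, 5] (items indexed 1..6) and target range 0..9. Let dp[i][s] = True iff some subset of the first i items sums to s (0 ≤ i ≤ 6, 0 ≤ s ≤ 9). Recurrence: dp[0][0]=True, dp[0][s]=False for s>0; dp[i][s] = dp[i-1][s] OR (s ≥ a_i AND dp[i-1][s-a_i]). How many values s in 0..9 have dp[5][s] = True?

8

i\s   0   1   2   3   4   5   6   7   8   9
  0   T   F   F   F   F   F   F   F   F   F
  1   T   F   F   F   F   F   F   F   T   F
  2   T   F   F   F   F   T   F   F   T   F
  3   T   T   F   F   F   T   T   F   T   T
  4   T   T   F   F   T   T   T   F   T   T
  5   T   T   F   F   T   T   T   T   T   T
  6   T   T   F   F   T   T   T   T   T   T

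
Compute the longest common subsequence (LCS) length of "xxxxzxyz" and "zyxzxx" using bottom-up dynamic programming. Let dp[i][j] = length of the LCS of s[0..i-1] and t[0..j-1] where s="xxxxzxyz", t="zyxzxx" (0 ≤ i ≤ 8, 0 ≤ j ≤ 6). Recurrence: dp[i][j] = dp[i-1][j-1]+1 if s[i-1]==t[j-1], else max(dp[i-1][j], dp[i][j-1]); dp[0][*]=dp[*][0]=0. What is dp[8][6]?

3

   ''  z  y  x  z  x  x
''  0  0  0  0  0  0  0
 x  0  0  0  1  1  1  1
 x  0  0  0  1  1  2  2
 x  0  0  0  1  1  2  3
 x  0  0  0  1  1  2  3
 z  0  1  1  1  2  2  3
 x  0  1  1  2  2  3  3
 y  0  1  2  2  2  3  3
 z  0  1  2  2  3  3  3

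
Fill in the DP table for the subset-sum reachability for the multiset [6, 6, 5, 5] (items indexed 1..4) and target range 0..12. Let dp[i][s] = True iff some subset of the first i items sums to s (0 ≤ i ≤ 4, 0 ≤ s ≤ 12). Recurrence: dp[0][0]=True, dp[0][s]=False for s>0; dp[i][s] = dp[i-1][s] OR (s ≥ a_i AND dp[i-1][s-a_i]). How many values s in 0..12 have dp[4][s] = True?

i\s   0   1   2   3   4   5   6   7   8   9  10  11  12
  0   T   F   F   F   F   F   F   F   F   F   F   F   F
  1   T   F   F   F   F   F   T   F   F   F   F   F   F
  2   T   F   F   F   F   F   T   F   F   F   F   F   T
  3   T   F   F   F   F   T   T   F   F   F   F   T   T
  4   T   F   F   F   F   T   T   F   F   F   T   T   T

6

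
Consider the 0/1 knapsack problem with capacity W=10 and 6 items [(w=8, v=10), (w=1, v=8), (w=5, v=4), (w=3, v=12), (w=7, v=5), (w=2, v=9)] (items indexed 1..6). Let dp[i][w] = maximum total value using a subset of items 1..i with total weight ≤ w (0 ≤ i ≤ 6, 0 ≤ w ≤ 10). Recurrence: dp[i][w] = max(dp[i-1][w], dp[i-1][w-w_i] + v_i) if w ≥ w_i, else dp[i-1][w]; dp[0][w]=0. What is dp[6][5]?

i\w   0   1   2   3   4   5   6   7   8   9  10
  0   0   0   0   0   0   0   0   0   0   0   0
  1   0   0   0   0   0   0   0   0  10  10  10
  2   0   8   8   8   8   8   8   8  10  18  18
  3   0   8   8   8   8   8  12  12  12  18  18
  4   0   8   8  12  20  20  20  20  20  24  24
  5   0   8   8  12  20  20  20  20  20  24  24
  6   0   8   9  17  20  21  29  29  29  29  29

21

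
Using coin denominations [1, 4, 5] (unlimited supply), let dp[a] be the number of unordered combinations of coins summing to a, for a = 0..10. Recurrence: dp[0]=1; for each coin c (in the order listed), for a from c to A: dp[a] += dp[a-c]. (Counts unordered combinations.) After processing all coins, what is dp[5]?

3

after  coin     0     1     2     3     4     5     6     7     8     9    10
          1     1     1     1     1     1     1     1     1     1     1     1
          4     1     1     1     1     2     2     2     2     3     3     3
          5     1     1     1     1     2     3     3     3     4     5     6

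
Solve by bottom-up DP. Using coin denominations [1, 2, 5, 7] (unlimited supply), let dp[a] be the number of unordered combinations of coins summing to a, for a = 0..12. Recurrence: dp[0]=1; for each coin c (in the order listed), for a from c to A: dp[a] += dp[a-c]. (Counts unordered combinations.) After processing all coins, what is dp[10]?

after  coin     0     1     2     3     4     5     6     7     8     9    10    11    12
          1     1     1     1     1     1     1     1     1     1     1     1     1     1
          2     1     1     2     2     3     3     4     4     5     5     6     6     7
          5     1     1     2     2     3     4     5     6     7     8    10    11    13
          7     1     1     2     2     3     4     5     7     8    10    12    14    17

12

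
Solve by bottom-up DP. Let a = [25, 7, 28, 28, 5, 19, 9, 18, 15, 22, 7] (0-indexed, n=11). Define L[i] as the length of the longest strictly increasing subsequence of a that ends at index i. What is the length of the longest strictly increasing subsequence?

4

   i    0    1    2    3    4    5    6    7    8    9   10
a[i]   25    7   28   28    5   19    9   18   15   22    7
L[i]    1    1    2    2    1    2    2    3    3    4    2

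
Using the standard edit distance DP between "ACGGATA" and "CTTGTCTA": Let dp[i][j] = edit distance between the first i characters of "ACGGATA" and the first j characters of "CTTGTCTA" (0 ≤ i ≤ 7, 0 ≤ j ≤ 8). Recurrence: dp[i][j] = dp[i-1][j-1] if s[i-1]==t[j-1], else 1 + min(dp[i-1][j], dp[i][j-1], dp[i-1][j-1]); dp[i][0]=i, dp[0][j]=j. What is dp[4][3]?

   ''  C  T  T  G  T  C  T  A
''  0  1  2  3  4  5  6  7  8
 A  1  1  2  3  4  5  6  7  7
 C  2  1  2  3  4  5  5  6  7
 G  3  2  2  3  3  4  5  6  7
 G  4  3  3  3  3  4  5  6  7
 A  5  4  4  4  4  4  5  6  6
 T  6  5  4  4  5  4  5  5  6
 A  7  6  5  5  5  5  5  6  5

3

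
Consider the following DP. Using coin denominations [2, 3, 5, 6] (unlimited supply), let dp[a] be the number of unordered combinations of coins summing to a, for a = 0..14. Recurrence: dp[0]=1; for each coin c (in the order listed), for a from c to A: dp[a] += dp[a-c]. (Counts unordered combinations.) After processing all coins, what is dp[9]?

4

after  coin     0     1     2     3     4     5     6     7     8     9    10    11    12    13    14
          2     1     0     1     0     1     0     1     0     1     0     1     0     1     0     1
          3     1     0     1     1     1     1     2     1     2     2     2     2     3     2     3
          5     1     0     1     1     1     2     2     2     3     3     4     4     5     5     6
          6     1     0     1     1     1     2     3     2     4     4     5     6     8     7    10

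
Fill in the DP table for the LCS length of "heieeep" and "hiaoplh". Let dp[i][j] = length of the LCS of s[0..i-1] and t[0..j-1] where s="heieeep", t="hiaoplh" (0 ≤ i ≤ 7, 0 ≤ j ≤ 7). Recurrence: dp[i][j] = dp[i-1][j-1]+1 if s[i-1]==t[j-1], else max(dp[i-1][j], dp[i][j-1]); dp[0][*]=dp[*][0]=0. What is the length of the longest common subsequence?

3

   ''  h  i  a  o  p  l  h
''  0  0  0  0  0  0  0  0
 h  0  1  1  1  1  1  1  1
 e  0  1  1  1  1  1  1  1
 i  0  1  2  2  2  2  2  2
 e  0  1  2  2  2  2  2  2
 e  0  1  2  2  2  2  2  2
 e  0  1  2  2  2  2  2  2
 p  0  1  2  2  2  3  3  3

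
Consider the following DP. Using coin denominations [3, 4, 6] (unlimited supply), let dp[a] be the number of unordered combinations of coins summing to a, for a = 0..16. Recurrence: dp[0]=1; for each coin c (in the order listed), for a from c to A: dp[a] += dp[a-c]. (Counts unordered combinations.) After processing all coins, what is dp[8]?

1

after  coin     0     1     2     3     4     5     6     7     8     9    10    11    12    13    14    15    16
          3     1     0     0     1     0     0     1     0     0     1     0     0     1     0     0     1     0
          4     1     0     0     1     1     0     1     1     1     1     1     1     2     1     1     2     2
          6     1     0     0     1     1     0     2     1     1     2     2     1     4     2     2     4     4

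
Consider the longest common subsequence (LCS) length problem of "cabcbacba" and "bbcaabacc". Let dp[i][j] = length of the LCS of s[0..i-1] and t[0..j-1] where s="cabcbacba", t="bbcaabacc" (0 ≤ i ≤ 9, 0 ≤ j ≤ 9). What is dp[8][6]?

4

   ''  b  b  c  a  a  b  a  c  c
''  0  0  0  0  0  0  0  0  0  0
 c  0  0  0  1  1  1  1  1  1  1
 a  0  0  0  1  2  2  2  2  2  2
 b  0  1  1  1  2  2  3  3  3  3
 c  0  1  1  2  2  2  3  3  4  4
 b  0  1  2  2  2  2  3  3  4  4
 a  0  1  2  2  3  3  3  4  4  4
 c  0  1  2  3  3  3  3  4  5  5
 b  0  1  2  3  3  3  4  4  5  5
 a  0  1  2  3  4  4  4  5  5  5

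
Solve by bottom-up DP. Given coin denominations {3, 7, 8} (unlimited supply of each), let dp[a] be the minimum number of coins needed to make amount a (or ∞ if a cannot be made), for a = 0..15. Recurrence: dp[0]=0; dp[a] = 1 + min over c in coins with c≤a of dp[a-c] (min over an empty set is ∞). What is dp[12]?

4

 a  0  1  2  3  4  5  6  7  8  9 10 11 12 13 14 15
dp  0  -  -  1  -  -  2  1  1  3  2  2  4  3  2  2
(- denotes ∞ / unreachable)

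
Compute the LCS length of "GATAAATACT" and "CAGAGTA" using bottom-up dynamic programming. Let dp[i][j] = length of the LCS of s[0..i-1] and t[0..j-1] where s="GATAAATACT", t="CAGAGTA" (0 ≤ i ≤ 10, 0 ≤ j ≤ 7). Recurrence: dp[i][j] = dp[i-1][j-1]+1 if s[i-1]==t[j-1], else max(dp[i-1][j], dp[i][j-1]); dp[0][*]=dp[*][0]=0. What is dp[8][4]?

   ''  C  A  G  A  G  T  A
''  0  0  0  0  0  0  0  0
 G  0  0  0  1  1  1  1  1
 A  0  0  1  1  2  2  2  2
 T  0  0  1  1  2  2  3  3
 A  0  0  1  1  2  2  3  4
 A  0  0  1  1  2  2  3  4
 A  0  0  1  1  2  2  3  4
 T  0  0  1  1  2  2  3  4
 A  0  0  1  1  2  2  3  4
 C  0  1  1  1  2  2  3  4
 T  0  1  1  1  2  2  3  4

2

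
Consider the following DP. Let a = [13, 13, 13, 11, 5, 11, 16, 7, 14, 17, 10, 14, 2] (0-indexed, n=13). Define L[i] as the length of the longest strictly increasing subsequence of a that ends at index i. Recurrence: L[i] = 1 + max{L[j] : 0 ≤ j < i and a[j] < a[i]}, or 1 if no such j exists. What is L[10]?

3

   i    0    1    2    3    4    5    6    7    8    9   10   11   12
a[i]   13   13   13   11    5   11   16    7   14   17   10   14    2
L[i]    1    1    1    1    1    2    3    2    3    4    3    4    1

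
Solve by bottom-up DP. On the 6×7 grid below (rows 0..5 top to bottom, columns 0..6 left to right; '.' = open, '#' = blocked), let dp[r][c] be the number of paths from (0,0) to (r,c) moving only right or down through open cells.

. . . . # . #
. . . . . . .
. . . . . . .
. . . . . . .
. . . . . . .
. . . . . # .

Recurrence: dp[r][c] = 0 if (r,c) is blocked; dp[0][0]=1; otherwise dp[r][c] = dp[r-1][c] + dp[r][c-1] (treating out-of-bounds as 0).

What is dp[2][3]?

10

r\c   0   1   2   3   4   5   6
  0   1   1   1   1   0   0   0
  1   1   2   3   4   4   4   4
  2   1   3   6  10  14  18  22
  3   1   4  10  20  34  52  74
  4   1   5  15  35  69 121 195
  5   1   6  21  56 125   0 195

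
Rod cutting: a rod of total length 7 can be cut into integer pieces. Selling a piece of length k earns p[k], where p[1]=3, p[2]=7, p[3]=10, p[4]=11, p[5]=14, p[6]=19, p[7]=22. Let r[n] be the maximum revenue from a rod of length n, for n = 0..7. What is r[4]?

14

   n    0    1    2    3    4    5    6    7
r[n]    0    3    7   10   14   17   21   24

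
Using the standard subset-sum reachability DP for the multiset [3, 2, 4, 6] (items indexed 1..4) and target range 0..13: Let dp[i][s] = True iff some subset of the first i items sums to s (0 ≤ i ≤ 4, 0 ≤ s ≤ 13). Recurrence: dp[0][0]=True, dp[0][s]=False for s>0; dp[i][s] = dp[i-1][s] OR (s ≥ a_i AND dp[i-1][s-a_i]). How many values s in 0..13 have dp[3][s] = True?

8

i\s   0   1   2   3   4   5   6   7   8   9  10  11  12  13
  0   T   F   F   F   F   F   F   F   F   F   F   F   F   F
  1   T   F   F   T   F   F   F   F   F   F   F   F   F   F
  2   T   F   T   T   F   T   F   F   F   F   F   F   F   F
  3   T   F   T   T   T   T   T   T   F   T   F   F   F   F
  4   T   F   T   T   T   T   T   T   T   T   T   T   T   T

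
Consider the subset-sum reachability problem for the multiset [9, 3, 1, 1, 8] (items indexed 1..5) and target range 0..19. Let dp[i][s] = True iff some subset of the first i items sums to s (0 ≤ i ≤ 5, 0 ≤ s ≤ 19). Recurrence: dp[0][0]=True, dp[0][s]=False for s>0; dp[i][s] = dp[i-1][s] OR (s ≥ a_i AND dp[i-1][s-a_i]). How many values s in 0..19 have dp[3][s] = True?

8

i\s   0   1   2   3   4   5   6   7   8   9  10  11  12  13  14  15  16  17  18  19
  0   T   F   F   F   F   F   F   F   F   F   F   F   F   F   F   F   F   F   F   F
  1   T   F   F   F   F   F   F   F   F   T   F   F   F   F   F   F   F   F   F   F
  2   T   F   F   T   F   F   F   F   F   T   F   F   T   F   F   F   F   F   F   F
  3   T   T   F   T   T   F   F   F   F   T   T   F   T   T   F   F   F   F   F   F
  4   T   T   T   T   T   T   F   F   F   T   T   T   T   T   T   F   F   F   F   F
  5   T   T   T   T   T   T   F   F   T   T   T   T   T   T   T   F   F   T   T   T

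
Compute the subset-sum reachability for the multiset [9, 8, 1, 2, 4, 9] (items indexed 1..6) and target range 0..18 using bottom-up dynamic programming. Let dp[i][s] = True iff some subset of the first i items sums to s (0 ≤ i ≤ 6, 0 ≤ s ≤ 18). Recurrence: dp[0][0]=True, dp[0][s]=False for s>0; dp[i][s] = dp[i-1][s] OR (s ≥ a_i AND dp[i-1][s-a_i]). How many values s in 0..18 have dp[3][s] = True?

7

i\s   0   1   2   3   4   5   6   7   8   9  10  11  12  13  14  15  16  17  18
  0   T   F   F   F   F   F   F   F   F   F   F   F   F   F   F   F   F   F   F
  1   T   F   F   F   F   F   F   F   F   T   F   F   F   F   F   F   F   F   F
  2   T   F   F   F   F   F   F   F   T   T   F   F   F   F   F   F   F   T   F
  3   T   T   F   F   F   F   F   F   T   T   T   F   F   F   F   F   F   T   T
  4   T   T   T   T   F   F   F   F   T   T   T   T   T   F   F   F   F   T   T
  5   T   T   T   T   T   T   T   T   T   T   T   T   T   T   T   T   T   T   T
  6   T   T   T   T   T   T   T   T   T   T   T   T   T   T   T   T   T   T   T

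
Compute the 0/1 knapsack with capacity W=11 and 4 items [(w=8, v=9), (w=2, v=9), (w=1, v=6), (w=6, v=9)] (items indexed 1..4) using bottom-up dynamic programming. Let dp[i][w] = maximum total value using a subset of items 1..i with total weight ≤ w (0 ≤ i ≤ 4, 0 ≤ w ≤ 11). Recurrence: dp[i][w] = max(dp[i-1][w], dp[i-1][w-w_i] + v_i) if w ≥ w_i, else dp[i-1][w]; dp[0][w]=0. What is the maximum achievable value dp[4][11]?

i\w   0   1   2   3   4   5   6   7   8   9  10  11
  0   0   0   0   0   0   0   0   0   0   0   0   0
  1   0   0   0   0   0   0   0   0   9   9   9   9
  2   0   0   9   9   9   9   9   9   9   9  18  18
  3   0   6   9  15  15  15  15  15  15  15  18  24
  4   0   6   9  15  15  15  15  15  18  24  24  24

24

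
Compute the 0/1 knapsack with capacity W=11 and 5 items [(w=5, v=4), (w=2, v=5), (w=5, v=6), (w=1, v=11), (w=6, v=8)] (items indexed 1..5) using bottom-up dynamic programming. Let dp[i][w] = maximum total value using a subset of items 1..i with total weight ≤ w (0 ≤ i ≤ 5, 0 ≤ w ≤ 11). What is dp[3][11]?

i\w   0   1   2   3   4   5   6   7   8   9  10  11
  0   0   0   0   0   0   0   0   0   0   0   0   0
  1   0   0   0   0   0   4   4   4   4   4   4   4
  2   0   0   5   5   5   5   5   9   9   9   9   9
  3   0   0   5   5   5   6   6  11  11  11  11  11
  4   0  11  11  16  16  16  17  17  22  22  22  22
  5   0  11  11  16  16  16  17  19  22  24  24  24

11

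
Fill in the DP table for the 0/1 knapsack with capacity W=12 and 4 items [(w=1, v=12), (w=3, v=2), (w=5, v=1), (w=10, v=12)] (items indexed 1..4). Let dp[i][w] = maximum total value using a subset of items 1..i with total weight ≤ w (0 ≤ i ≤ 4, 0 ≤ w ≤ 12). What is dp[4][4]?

i\w   0   1   2   3   4   5   6   7   8   9  10  11  12
  0   0   0   0   0   0   0   0   0   0   0   0   0   0
  1   0  12  12  12  12  12  12  12  12  12  12  12  12
  2   0  12  12  12  14  14  14  14  14  14  14  14  14
  3   0  12  12  12  14  14  14  14  14  15  15  15  15
  4   0  12  12  12  14  14  14  14  14  15  15  24  24

14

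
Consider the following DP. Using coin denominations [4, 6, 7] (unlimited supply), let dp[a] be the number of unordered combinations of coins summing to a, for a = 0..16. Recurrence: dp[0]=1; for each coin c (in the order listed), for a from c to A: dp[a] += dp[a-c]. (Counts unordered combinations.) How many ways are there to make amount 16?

after  coin     0     1     2     3     4     5     6     7     8     9    10    11    12    13    14    15    16
          4     1     0     0     0     1     0     0     0     1     0     0     0     1     0     0     0     1
          6     1     0     0     0     1     0     1     0     1     0     1     0     2     0     1     0     2
          7     1     0     0     0     1     0     1     1     1     0     1     1     2     1     2     1     2

2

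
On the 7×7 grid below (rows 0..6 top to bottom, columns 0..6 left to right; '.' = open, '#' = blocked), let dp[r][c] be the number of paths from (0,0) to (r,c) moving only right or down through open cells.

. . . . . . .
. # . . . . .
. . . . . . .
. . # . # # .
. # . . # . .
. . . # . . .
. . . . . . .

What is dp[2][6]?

r\c   0   1   2   3   4   5   6
  0   1   1   1   1   1   1   1
  1   1   0   1   2   3   4   5
  2   1   1   2   4   7  11  16
  3   1   2   0   4   0   0  16
  4   1   0   0   4   0   0  16
  5   1   1   1   0   0   0  16
  6   1   2   3   3   3   3  19

16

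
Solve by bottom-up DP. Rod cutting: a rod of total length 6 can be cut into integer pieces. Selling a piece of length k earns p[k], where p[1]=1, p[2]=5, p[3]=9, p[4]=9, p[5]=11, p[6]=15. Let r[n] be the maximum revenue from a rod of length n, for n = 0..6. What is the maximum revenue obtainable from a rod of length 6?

18

   n    0    1    2    3    4    5    6
r[n]    0    1    5    9   10   14   18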